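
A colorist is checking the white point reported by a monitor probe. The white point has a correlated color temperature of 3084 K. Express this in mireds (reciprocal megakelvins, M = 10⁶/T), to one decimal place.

M = 10⁶ / 3084 = 324.254 → 324.3 mireds.

324.3 mireds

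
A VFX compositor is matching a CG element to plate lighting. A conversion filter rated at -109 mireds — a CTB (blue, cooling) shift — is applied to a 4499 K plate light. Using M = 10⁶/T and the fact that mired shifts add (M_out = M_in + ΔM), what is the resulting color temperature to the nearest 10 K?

M_in = 10⁶/4499 = 222.27 mireds.
M_out = 222.27 + (-109) = 113.27 mireds.
T_out = 10⁶/113.27 = 8828.3 K → 8830 K.

8830 K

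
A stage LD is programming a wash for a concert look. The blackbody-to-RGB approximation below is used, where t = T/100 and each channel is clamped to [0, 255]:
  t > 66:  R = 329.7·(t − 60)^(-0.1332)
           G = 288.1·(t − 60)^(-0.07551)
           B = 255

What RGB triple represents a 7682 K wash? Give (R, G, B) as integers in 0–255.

(226, 233, 255)

t = 7682/100 = 76.82; the t > 66 branch applies.
R = 329.7·(76.82 − 60)^(-0.1332) = 329.7·16.82^(-0.1332) = 329.7·0.68663 = 226.380.
G = 288.1·(76.82 − 60)^(-0.07551) = 288.1·16.82^(-0.07551) = 288.1·0.80805 = 232.799.
B = 255 by definition for t > 66.
Rounded: (226, 233, 255).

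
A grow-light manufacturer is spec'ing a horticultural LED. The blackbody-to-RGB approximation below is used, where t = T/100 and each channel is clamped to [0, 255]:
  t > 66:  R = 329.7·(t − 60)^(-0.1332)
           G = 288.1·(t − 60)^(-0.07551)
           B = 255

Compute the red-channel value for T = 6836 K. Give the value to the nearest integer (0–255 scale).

t = 6836/100 = 68.36; the t > 66 branch applies.
R = 329.7·(68.36 − 60)^(-0.1332) = 329.7·8.36^(-0.1332) = 329.7·0.75364 = 248.474.
Rounded: 248.

248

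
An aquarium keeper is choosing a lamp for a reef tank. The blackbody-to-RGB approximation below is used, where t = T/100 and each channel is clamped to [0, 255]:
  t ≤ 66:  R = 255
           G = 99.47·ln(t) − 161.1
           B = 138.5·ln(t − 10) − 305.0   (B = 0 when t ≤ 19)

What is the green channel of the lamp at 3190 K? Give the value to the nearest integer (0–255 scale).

t = 3190/100 = 31.9; the t ≤ 66 branch applies.
G = 99.47·ln 31.9 − 161.1 = 99.47·3.4626 − 161.1 = 183.325.
Rounded: 183.

183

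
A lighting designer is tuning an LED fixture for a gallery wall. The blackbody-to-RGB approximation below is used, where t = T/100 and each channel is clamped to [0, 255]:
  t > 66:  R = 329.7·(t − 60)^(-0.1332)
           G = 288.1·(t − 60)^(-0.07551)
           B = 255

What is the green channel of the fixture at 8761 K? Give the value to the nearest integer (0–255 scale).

t = 8761/100 = 87.61; the t > 66 branch applies.
G = 288.1·(87.61 − 60)^(-0.07551) = 288.1·27.61^(-0.07551) = 288.1·0.77837 = 224.248.
Rounded: 224.

224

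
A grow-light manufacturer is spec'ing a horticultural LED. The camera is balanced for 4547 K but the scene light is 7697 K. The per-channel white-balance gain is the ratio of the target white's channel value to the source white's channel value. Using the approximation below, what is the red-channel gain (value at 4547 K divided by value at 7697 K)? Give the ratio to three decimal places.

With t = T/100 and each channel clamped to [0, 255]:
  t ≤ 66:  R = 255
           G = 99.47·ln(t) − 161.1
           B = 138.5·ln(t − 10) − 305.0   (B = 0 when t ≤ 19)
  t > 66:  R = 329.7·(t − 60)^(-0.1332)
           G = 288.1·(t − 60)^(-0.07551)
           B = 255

At 7697 K (t = 76.97):
  R = 329.7·(76.97 − 60)^(-0.1332) = 329.7·16.97^(-0.1332) = 329.7·0.68581 = 226.113.
At 4547 K (t = 45.47):
  R = 255 by definition for t ≤ 66.
Gain = 255.000 / 226.113 = 1.1278 → 1.128.

1.128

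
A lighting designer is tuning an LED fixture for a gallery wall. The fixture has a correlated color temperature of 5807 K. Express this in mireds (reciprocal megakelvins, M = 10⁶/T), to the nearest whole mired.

M = 10⁶ / 5807 = 172.206 → 172 mireds.

172 mireds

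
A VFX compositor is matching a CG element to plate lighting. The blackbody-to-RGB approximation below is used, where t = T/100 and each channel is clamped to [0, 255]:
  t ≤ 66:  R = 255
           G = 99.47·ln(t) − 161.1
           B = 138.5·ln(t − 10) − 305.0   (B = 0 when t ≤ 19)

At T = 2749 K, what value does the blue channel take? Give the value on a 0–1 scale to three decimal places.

0.358

t = 2749/100 = 27.49; the t ≤ 66 branch applies.
B = 138.5·ln(27.49 − 10) − 305.0 = 138.5·ln 17.49 − 305.0 = 138.5·2.8616 − 305.0 = 91.336.
On a 0–1 scale: 91.336/255 = 0.3582 → 0.358.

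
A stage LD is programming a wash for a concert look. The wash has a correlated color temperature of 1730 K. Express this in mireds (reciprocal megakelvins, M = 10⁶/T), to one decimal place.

M = 10⁶ / 1730 = 578.035 → 578.0 mireds.

578.0 mireds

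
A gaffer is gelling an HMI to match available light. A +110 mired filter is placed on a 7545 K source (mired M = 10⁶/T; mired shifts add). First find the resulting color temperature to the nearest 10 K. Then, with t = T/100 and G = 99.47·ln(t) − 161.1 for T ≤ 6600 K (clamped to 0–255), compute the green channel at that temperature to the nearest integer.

M_in = 10⁶/7545 = 132.54; M_out = 132.54 + (+110) = 242.54.
T_out = 10⁶/242.54 = 4123.1 K → 4120 K; t = 41.2.
G = 99.47·ln 41.2 − 161.1 = 99.47·3.7184 − 161.1 = 208.773.
Rounded: 209.

209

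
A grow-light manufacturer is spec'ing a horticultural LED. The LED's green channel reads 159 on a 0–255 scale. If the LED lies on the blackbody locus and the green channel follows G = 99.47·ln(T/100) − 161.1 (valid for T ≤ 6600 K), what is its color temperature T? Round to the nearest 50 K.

ln t = (159 + 161.1) / 99.47 = 3.2181.
t = e^3.2181 = 24.980.
T = 100·t = 2498 K → 2500 K to the nearest 50 K.

2500 K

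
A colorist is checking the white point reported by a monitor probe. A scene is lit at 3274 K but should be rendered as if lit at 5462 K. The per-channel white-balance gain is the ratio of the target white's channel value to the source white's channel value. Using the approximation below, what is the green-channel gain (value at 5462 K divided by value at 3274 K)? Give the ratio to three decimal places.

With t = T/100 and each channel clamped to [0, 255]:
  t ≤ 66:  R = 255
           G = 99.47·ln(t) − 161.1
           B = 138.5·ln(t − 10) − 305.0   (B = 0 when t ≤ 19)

At 3274 K (t = 32.74):
  G = 99.47·ln 32.74 − 161.1 = 99.47·3.4886 − 161.1 = 185.911.
At 5462 K (t = 54.62):
  G = 99.47·ln 54.62 − 161.1 = 99.47·4.0004 − 161.1 = 236.820.
Gain = 236.820 / 185.911 = 1.2738 → 1.274.

1.274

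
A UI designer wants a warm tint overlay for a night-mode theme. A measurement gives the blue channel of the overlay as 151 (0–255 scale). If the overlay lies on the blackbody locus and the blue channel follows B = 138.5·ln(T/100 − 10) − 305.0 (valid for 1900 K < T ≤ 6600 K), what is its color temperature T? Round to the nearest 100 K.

ln(t − 10) = (151 + 305.0) / 138.5 = 3.2924.
t − 10 = e^3.2924 = 26.908, so t = 36.908.
T = 100·t = 3691 K → 3700 K to the nearest 100 K.

3700 K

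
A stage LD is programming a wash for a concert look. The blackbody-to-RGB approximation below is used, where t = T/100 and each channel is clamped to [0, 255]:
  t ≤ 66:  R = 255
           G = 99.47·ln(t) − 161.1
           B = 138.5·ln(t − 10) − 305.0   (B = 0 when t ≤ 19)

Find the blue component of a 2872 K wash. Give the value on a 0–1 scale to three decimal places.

0.395

t = 2872/100 = 28.72; the t ≤ 66 branch applies.
B = 138.5·ln(28.72 − 10) − 305.0 = 138.5·ln 18.72 − 305.0 = 138.5·2.9296 − 305.0 = 100.749.
On a 0–1 scale: 100.749/255 = 0.3951 → 0.395.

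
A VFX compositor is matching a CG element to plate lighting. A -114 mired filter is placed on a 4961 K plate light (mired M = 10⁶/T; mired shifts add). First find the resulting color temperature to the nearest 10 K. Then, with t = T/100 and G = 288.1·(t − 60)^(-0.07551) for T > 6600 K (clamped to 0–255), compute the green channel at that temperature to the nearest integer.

213

M_in = 10⁶/4961 = 201.57; M_out = 201.57 + (-114) = 87.57.
T_out = 10⁶/87.57 = 11419.1 K → 11420 K; t = 114.2.
G = 288.1·(114.2 − 60)^(-0.07551) = 288.1·54.2^(-0.07551) = 288.1·0.73972 = 213.113.
Rounded: 213.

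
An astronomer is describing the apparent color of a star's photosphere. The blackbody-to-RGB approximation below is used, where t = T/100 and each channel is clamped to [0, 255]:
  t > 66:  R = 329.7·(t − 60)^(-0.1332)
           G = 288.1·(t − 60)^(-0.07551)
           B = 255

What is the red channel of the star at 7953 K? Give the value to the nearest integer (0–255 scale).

t = 7953/100 = 79.53; the t > 66 branch applies.
R = 329.7·(79.53 − 60)^(-0.1332) = 329.7·19.53^(-0.1332) = 329.7·0.67310 = 221.920.
Rounded: 222.

222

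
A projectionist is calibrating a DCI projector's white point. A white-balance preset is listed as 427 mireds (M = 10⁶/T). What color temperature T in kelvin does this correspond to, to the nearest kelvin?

2342 K

T = 10⁶ / 427 = 2341.92 K → 2342 K.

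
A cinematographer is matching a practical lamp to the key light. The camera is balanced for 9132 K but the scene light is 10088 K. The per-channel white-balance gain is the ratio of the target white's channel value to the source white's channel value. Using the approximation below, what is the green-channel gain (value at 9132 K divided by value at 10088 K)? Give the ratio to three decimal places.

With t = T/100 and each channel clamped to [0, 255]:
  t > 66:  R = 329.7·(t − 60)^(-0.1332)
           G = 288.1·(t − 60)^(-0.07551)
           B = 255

At 10088 K (t = 100.88):
  G = 288.1·(100.88 − 60)^(-0.07551) = 288.1·40.88^(-0.07551) = 288.1·0.75564 = 217.700.
At 9132 K (t = 91.32):
  G = 288.1·(91.32 − 60)^(-0.07551) = 288.1·31.32^(-0.07551) = 288.1·0.77099 = 222.123.
Gain = 222.123 / 217.700 = 1.0203 → 1.020.

1.020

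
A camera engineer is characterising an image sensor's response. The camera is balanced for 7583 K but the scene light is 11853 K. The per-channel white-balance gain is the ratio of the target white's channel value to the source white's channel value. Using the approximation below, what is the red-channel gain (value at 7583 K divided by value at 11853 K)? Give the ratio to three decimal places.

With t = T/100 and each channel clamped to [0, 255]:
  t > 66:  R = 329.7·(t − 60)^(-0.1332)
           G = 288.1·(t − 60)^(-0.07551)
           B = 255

1.190

At 11853 K (t = 118.53):
  R = 329.7·(118.53 − 60)^(-0.1332) = 329.7·58.53^(-0.1332) = 329.7·0.58155 = 191.736.
At 7583 K (t = 75.83):
  R = 329.7·(75.83 − 60)^(-0.1332) = 329.7·15.83^(-0.1332) = 329.7·0.69220 = 228.217.
Gain = 228.217 / 191.736 = 1.1903 → 1.190.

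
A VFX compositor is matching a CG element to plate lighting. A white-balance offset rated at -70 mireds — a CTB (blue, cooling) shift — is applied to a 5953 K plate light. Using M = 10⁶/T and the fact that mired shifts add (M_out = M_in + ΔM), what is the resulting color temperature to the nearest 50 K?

10200 K

M_in = 10⁶/5953 = 167.98 mireds.
M_out = 167.98 + (-70) = 97.98 mireds.
T_out = 10⁶/97.98 = 10205.9 K → 10200 K.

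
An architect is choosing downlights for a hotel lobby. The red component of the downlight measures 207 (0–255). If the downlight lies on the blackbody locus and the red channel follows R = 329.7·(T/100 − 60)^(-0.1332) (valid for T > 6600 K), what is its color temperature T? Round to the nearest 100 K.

(t − 60)^(-0.1332) = 207/329.7 = 0.62784.
t − 60 = 0.62784^(1/-0.1332) = 0.62784^(-7.508) = 32.933, so t = 92.933.
T = 100·t = 9293 K → 9300 K to the nearest 100 K.

9300 K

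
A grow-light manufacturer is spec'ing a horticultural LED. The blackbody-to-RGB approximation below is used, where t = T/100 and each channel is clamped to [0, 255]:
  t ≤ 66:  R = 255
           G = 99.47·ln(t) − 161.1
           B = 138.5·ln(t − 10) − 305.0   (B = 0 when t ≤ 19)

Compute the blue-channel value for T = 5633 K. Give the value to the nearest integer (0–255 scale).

226

t = 5633/100 = 56.33; the t ≤ 66 branch applies.
B = 138.5·ln(56.33 − 10) − 305.0 = 138.5·ln 46.33 − 305.0 = 138.5·3.8358 − 305.0 = 226.257.
Rounded: 226.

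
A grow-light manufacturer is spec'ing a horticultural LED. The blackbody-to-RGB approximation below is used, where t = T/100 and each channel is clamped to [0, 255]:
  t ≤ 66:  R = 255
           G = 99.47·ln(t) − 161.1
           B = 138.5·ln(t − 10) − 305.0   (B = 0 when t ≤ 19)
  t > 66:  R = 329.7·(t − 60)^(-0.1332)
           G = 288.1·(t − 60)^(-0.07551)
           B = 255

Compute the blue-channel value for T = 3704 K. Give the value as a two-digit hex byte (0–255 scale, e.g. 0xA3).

t = 3704/100 = 37.04; the t ≤ 66 branch applies.
B = 138.5·ln(37.04 − 10) − 305.0 = 138.5·ln 27.04 − 305.0 = 138.5·3.2973 − 305.0 = 151.678.
Rounded: 152; in hex, 0x98.

0x98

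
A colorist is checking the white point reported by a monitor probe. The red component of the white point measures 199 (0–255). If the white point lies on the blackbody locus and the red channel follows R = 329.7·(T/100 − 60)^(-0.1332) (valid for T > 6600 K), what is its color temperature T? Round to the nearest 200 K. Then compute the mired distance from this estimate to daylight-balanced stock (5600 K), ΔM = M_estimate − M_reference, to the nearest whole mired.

(t − 60)^(-0.1332) = 199/329.7 = 0.60358.
t − 60 = 0.60358^(1/-0.1332) = 0.60358^(-7.508) = 44.273, so t = 104.273.
T = 100·t = 10427 K → 10400 K to the nearest 200 K.
M_estimate = 10⁶/10400 = 96.15; M_reference = 10⁶/5600 = 178.57.
ΔM = 96.15 − 178.57 = -82.42 → -82 mireds.

-82 mireds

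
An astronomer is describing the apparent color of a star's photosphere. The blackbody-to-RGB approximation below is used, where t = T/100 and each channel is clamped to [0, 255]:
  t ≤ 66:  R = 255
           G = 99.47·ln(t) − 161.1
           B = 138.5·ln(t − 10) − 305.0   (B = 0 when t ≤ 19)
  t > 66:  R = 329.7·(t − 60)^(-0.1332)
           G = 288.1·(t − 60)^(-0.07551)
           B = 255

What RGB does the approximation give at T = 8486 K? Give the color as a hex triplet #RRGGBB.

#D7E2FF

t = 8486/100 = 84.86; the t > 66 branch applies.
R = 329.7·(84.86 − 60)^(-0.1332) = 329.7·24.86^(-0.1332) = 329.7·0.65181 = 214.901.
G = 288.1·(84.86 − 60)^(-0.07551) = 288.1·24.86^(-0.07551) = 288.1·0.78456 = 226.032.
B = 255 by definition for t > 66.
Rounded: (215, 226, 255).
In hex: #D7E2FF.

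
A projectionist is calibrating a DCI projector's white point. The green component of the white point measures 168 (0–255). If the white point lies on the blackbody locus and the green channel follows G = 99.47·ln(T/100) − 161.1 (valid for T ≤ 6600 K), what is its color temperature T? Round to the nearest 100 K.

2700 K

ln t = (168 + 161.1) / 99.47 = 3.3085.
t = e^3.3085 = 27.345.
T = 100·t = 2735 K → 2700 K to the nearest 100 K.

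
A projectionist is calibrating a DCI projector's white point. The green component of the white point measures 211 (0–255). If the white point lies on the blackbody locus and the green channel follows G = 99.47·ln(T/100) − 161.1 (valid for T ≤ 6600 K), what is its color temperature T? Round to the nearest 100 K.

4200 K

ln t = (211 + 161.1) / 99.47 = 3.7408.
t = e^3.7408 = 42.133.
T = 100·t = 4213 K → 4200 K to the nearest 100 K.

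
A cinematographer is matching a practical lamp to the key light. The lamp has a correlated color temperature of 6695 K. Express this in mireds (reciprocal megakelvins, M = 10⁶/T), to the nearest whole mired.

149 mireds

M = 10⁶ / 6695 = 149.365 → 149 mireds.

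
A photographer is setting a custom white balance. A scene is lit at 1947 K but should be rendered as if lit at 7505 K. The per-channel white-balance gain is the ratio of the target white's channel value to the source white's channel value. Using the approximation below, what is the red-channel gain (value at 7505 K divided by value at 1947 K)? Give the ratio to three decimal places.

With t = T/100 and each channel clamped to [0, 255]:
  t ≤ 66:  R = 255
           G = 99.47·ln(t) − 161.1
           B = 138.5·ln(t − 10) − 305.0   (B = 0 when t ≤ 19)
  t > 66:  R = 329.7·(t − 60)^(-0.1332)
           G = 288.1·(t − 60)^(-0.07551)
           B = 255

At 1947 K (t = 19.47):
  R = 255 by definition for t ≤ 66.
At 7505 K (t = 75.05):
  R = 329.7·(75.05 − 60)^(-0.1332) = 329.7·15.05^(-0.1332) = 329.7·0.69687 = 229.758.
Gain = 229.758 / 255.000 = 0.9010 → 0.901.

0.901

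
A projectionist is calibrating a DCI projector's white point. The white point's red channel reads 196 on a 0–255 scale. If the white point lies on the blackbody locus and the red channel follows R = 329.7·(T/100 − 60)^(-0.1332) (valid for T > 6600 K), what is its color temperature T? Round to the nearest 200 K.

11000 K

(t − 60)^(-0.1332) = 196/329.7 = 0.59448.
t − 60 = 0.59448^(1/-0.1332) = 0.59448^(-7.508) = 49.621, so t = 109.621.
T = 100·t = 10962 K → 11000 K to the nearest 200 K.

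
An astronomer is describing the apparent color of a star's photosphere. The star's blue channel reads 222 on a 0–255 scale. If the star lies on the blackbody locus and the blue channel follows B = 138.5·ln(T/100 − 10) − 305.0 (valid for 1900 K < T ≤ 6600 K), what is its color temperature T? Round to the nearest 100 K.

5500 K

ln(t − 10) = (222 + 305.0) / 138.5 = 3.8051.
t − 10 = e^3.8051 = 44.928, so t = 54.928.
T = 100·t = 5493 K → 5500 K to the nearest 100 K.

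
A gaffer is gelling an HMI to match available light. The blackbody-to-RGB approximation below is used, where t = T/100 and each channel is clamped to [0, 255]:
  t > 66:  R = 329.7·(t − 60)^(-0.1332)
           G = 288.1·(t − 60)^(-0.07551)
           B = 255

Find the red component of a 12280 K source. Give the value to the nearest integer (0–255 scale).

t = 12280/100 = 122.8; the t > 66 branch applies.
R = 329.7·(122.8 − 60)^(-0.1332) = 329.7·62.8^(-0.1332) = 329.7·0.57612 = 189.946.
Rounded: 190.

190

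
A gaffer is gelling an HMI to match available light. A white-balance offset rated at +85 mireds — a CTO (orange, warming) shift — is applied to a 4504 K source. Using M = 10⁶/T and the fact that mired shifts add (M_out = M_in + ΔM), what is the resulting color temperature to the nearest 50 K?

M_in = 10⁶/4504 = 222.02 mireds.
M_out = 222.02 + (+85) = 307.02 mireds.
T_out = 10⁶/307.02 = 3257.1 K → 3250 K.

3250 K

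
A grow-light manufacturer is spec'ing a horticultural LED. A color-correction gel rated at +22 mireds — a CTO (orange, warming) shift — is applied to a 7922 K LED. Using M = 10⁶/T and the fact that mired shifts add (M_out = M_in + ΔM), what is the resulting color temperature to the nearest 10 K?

6750 K

M_in = 10⁶/7922 = 126.23 mireds.
M_out = 126.23 + (+22) = 148.23 mireds.
T_out = 10⁶/148.23 = 6746.2 K → 6750 K.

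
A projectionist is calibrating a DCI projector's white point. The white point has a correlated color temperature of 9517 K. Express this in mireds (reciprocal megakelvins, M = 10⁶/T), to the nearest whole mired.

M = 10⁶ / 9517 = 105.075 → 105 mireds.

105 mireds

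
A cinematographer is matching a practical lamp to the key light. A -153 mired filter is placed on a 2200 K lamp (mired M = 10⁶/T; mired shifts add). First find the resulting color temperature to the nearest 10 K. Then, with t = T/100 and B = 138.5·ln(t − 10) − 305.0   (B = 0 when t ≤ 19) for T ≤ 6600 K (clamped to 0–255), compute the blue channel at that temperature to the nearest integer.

M_in = 10⁶/2200 = 454.55; M_out = 454.55 + (-153) = 301.55.
T_out = 10⁶/301.55 = 3316.2 K → 3320 K; t = 33.2.
B = 138.5·ln(33.2 − 10) − 305.0 = 138.5·ln 23.2 − 305.0 = 138.5·3.1442 − 305.0 = 130.465.
Rounded: 130.

130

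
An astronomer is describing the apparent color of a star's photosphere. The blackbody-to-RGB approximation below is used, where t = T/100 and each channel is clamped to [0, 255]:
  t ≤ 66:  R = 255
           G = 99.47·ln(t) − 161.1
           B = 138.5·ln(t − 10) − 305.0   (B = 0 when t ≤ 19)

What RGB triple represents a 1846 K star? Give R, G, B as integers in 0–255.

t = 1846/100 = 18.46; the t ≤ 66 branch applies.
R = 255 by definition for t ≤ 66.
G = 99.47·ln 18.46 − 161.1 = 99.47·2.9156 − 161.1 = 128.915.
t = 18.46 ≤ 19, so B = 0.
Rounded: (255, 129, 0).

R=255, G=129, B=0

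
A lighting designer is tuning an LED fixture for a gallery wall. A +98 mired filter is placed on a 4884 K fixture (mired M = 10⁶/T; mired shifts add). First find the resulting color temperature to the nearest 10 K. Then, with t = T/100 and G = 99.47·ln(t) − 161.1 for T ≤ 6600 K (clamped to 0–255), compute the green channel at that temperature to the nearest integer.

M_in = 10⁶/4884 = 204.75; M_out = 204.75 + (+98) = 302.75.
T_out = 10⁶/302.75 = 3303.1 K → 3300 K; t = 33.
G = 99.47·ln 33 − 161.1 = 99.47·3.4965 − 161.1 = 186.698.
Rounded: 187.

187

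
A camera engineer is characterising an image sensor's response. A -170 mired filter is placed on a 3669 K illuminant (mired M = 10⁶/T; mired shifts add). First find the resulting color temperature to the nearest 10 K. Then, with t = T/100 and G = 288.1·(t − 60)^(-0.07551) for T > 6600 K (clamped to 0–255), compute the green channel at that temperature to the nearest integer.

M_in = 10⁶/3669 = 272.55; M_out = 272.55 + (-170) = 102.55.
T_out = 10⁶/102.55 = 9751.0 K → 9750 K; t = 97.5.
G = 288.1·(97.5 − 60)^(-0.07551) = 288.1·37.5^(-0.07551) = 288.1·0.76058 = 219.123.
Rounded: 219.

219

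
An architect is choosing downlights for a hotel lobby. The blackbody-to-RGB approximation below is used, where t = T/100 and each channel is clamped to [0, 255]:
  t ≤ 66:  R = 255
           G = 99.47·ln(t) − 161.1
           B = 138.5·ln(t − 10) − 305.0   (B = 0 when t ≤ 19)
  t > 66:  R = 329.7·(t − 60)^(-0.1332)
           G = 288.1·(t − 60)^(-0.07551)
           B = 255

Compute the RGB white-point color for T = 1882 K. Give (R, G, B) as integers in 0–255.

(255, 131, 0)

t = 1882/100 = 18.82; the t ≤ 66 branch applies.
R = 255 by definition for t ≤ 66.
G = 99.47·ln 18.82 − 161.1 = 99.47·2.9349 − 161.1 = 130.837.
t = 18.82 ≤ 19, so B = 0.
Rounded: (255, 131, 0).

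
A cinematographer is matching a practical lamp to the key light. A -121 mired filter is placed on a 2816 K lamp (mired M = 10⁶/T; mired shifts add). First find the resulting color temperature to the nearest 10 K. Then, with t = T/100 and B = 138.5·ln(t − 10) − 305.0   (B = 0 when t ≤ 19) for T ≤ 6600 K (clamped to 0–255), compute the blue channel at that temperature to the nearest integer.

178

M_in = 10⁶/2816 = 355.11; M_out = 355.11 + (-121) = 234.11.
T_out = 10⁶/234.11 = 4271.4 K → 4270 K; t = 42.7.
B = 138.5·ln(42.7 − 10) − 305.0 = 138.5·ln 32.7 − 305.0 = 138.5·3.4874 − 305.0 = 178.001.
Rounded: 178.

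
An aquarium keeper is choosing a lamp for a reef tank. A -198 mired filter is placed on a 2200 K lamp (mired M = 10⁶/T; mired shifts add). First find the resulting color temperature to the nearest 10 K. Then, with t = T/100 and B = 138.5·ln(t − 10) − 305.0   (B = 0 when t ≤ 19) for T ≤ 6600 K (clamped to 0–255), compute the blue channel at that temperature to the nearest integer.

M_in = 10⁶/2200 = 454.55; M_out = 454.55 + (-198) = 256.55.
T_out = 10⁶/256.55 = 3897.9 K → 3900 K; t = 39.
B = 138.5·ln(39 − 10) − 305.0 = 138.5·ln 29 − 305.0 = 138.5·3.3673 − 305.0 = 161.370.
Rounded: 161.

161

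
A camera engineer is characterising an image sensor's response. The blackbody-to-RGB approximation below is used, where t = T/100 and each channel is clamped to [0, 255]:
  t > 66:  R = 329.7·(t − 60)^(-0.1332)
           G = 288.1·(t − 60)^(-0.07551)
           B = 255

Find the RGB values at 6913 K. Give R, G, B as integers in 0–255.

R=246, G=244, B=255

t = 6913/100 = 69.13; the t > 66 branch applies.
R = 329.7·(69.13 − 60)^(-0.1332) = 329.7·9.13^(-0.1332) = 329.7·0.74484 = 245.575.
G = 288.1·(69.13 − 60)^(-0.07551) = 288.1·9.13^(-0.07551) = 288.1·0.84620 = 243.791.
B = 255 by definition for t > 66.
Rounded: (246, 244, 255).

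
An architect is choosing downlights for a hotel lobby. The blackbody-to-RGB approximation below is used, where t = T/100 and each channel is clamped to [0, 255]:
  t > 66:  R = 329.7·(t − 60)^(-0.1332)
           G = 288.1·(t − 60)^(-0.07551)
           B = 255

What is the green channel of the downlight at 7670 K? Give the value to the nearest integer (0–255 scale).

233

t = 7670/100 = 76.7; the t > 66 branch applies.
G = 288.1·(76.7 − 60)^(-0.07551) = 288.1·16.7^(-0.07551) = 288.1·0.80849 = 232.925.
Rounded: 233.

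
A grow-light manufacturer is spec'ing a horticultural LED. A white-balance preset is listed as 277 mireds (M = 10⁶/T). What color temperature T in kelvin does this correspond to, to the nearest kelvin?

T = 10⁶ / 277 = 3610.11 K → 3610 K.

3610 K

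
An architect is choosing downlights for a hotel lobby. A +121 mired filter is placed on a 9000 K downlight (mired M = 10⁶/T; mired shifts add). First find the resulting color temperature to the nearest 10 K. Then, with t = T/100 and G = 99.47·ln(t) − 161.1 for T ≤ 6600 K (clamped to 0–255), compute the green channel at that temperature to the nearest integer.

M_in = 10⁶/9000 = 111.11; M_out = 111.11 + (+121) = 232.11.
T_out = 10⁶/232.11 = 4308.3 K → 4310 K; t = 43.1.
G = 99.47·ln 43.1 − 161.1 = 99.47·3.7635 − 161.1 = 213.258.
Rounded: 213.

213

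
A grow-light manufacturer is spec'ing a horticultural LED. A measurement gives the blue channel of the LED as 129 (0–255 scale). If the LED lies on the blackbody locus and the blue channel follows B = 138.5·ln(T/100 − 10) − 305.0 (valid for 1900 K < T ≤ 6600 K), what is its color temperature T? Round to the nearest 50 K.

ln(t − 10) = (129 + 305.0) / 138.5 = 3.1336.
t − 10 = e^3.1336 = 22.956, so t = 32.956.
T = 100·t = 3296 K → 3300 K to the nearest 50 K.

3300 K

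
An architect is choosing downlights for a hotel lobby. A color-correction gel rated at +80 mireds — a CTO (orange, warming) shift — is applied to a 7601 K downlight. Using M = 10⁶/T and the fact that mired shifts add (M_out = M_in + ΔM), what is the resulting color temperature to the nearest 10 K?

4730 K

M_in = 10⁶/7601 = 131.56 mireds.
M_out = 131.56 + (+80) = 211.56 mireds.
T_out = 10⁶/211.56 = 4726.8 K → 4730 K.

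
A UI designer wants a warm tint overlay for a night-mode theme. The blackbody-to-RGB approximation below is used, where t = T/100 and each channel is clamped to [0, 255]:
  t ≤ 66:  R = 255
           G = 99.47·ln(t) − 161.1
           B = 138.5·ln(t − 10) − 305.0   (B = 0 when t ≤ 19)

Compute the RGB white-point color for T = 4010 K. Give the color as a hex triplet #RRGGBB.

#FFCEA7

t = 4010/100 = 40.1; the t ≤ 66 branch applies.
R = 255 by definition for t ≤ 66.
G = 99.47·ln 40.1 − 161.1 = 99.47·3.6914 − 161.1 = 206.081.
B = 138.5·ln(40.1 − 10) − 305.0 = 138.5·ln 30.1 − 305.0 = 138.5·3.4045 − 305.0 = 166.527.
Rounded: (255, 206, 167).
In hex: #FFCEA7.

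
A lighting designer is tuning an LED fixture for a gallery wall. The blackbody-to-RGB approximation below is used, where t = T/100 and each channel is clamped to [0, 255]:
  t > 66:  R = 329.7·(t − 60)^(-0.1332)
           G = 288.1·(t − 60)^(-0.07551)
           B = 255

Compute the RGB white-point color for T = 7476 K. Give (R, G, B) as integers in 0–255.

(230, 235, 255)

t = 7476/100 = 74.76; the t > 66 branch applies.
R = 329.7·(74.76 − 60)^(-0.1332) = 329.7·14.76^(-0.1332) = 329.7·0.69868 = 230.354.
G = 288.1·(74.76 − 60)^(-0.07551) = 288.1·14.76^(-0.07551) = 288.1·0.81606 = 235.107.
B = 255 by definition for t > 66.
Rounded: (230, 235, 255).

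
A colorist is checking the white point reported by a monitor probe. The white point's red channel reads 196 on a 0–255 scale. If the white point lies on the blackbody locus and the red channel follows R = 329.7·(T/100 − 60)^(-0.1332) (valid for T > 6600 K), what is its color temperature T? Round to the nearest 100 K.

11000 K

(t − 60)^(-0.1332) = 196/329.7 = 0.59448.
t − 60 = 0.59448^(1/-0.1332) = 0.59448^(-7.508) = 49.621, so t = 109.621.
T = 100·t = 10962 K → 11000 K to the nearest 100 K.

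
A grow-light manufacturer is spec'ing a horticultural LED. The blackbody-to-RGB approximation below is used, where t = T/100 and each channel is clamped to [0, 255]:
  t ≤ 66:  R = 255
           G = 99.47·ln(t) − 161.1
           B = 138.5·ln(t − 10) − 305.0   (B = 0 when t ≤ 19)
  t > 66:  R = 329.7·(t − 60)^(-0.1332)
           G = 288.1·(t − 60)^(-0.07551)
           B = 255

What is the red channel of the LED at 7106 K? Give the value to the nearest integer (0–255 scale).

239

t = 7106/100 = 71.06; the t > 66 branch applies.
R = 329.7·(71.06 − 60)^(-0.1332) = 329.7·11.06^(-0.1332) = 329.7·0.72606 = 239.382.
Rounded: 239.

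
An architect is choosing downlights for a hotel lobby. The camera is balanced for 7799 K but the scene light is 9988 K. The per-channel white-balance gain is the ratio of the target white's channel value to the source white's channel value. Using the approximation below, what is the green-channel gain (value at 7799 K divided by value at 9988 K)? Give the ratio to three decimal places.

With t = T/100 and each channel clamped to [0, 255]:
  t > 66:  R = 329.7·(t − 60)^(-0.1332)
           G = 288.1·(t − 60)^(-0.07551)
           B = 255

At 9988 K (t = 99.88):
  G = 288.1·(99.88 − 60)^(-0.07551) = 288.1·39.88^(-0.07551) = 288.1·0.75705 = 218.107.
At 7799 K (t = 77.99):
  G = 288.1·(77.99 − 60)^(-0.07551) = 288.1·17.99^(-0.07551) = 288.1·0.80396 = 231.620.
Gain = 231.620 / 218.107 = 1.0620 → 1.062.

1.062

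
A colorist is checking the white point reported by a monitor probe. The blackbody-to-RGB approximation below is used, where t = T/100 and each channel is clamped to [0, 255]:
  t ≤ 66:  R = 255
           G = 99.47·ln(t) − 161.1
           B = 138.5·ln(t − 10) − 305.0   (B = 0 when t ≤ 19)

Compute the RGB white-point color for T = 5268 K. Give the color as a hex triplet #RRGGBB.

#FFE9D7

t = 5268/100 = 52.68; the t ≤ 66 branch applies.
R = 255 by definition for t ≤ 66.
G = 99.47·ln 52.68 − 161.1 = 99.47·3.9642 − 161.1 = 233.223.
B = 138.5·ln(52.68 − 10) − 305.0 = 138.5·ln 42.68 − 305.0 = 138.5·3.7537 − 305.0 = 214.892.
Rounded: (255, 233, 215).
In hex: #FFE9D7.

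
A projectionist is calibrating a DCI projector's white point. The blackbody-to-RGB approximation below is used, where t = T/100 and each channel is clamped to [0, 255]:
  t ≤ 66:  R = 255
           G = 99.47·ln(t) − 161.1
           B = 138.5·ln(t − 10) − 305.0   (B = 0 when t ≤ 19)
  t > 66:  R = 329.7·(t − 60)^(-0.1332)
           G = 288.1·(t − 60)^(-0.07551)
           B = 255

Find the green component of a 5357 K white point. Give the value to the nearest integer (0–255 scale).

t = 5357/100 = 53.57; the t ≤ 66 branch applies.
G = 99.47·ln 53.57 − 161.1 = 99.47·3.9810 − 161.1 = 234.889.
Rounded: 235.

235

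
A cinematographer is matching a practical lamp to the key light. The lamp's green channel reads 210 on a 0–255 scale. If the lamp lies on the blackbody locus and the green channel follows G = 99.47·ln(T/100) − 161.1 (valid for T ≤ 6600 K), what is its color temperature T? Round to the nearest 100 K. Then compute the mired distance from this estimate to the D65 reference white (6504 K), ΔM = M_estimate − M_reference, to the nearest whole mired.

ln t = (210 + 161.1) / 99.47 = 3.7308.
t = e^3.7308 = 41.711.
T = 100·t = 4171 K → 4200 K to the nearest 100 K.
M_estimate = 10⁶/4200 = 238.10; M_reference = 10⁶/6504 = 153.75.
ΔM = 238.10 − 153.75 = 84.34 → +84 mireds.

+84 mireds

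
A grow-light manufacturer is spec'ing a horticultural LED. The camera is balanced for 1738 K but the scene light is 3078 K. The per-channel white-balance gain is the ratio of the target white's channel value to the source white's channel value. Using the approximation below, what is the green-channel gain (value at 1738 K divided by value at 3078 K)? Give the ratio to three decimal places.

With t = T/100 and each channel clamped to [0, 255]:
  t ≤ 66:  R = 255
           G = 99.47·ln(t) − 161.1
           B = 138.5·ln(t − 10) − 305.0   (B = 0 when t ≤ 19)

0.684

At 3078 K (t = 30.78):
  G = 99.47·ln 30.78 − 161.1 = 99.47·3.4269 − 161.1 = 179.770.
At 1738 K (t = 17.38):
  G = 99.47·ln 17.38 − 161.1 = 99.47·2.8553 − 161.1 = 122.919.
Gain = 122.919 / 179.770 = 0.6838 → 0.684.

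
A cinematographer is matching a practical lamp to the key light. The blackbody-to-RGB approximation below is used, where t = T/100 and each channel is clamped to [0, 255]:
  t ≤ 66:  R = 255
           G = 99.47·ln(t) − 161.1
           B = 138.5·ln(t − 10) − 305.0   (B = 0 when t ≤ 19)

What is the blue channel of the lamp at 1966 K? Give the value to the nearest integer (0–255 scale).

9

t = 1966/100 = 19.66; the t ≤ 66 branch applies.
B = 138.5·ln(19.66 − 10) − 305.0 = 138.5·ln 9.66 − 305.0 = 138.5·2.2680 − 305.0 = 9.117.
Rounded: 9.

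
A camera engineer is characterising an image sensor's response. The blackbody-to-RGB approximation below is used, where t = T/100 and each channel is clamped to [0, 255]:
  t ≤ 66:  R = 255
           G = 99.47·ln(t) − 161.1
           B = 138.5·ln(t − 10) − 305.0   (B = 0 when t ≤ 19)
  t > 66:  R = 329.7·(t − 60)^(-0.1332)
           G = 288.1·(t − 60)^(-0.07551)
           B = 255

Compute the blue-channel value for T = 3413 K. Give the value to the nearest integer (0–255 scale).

t = 3413/100 = 34.13; the t ≤ 66 branch applies.
B = 138.5·ln(34.13 − 10) − 305.0 = 138.5·ln 24.13 − 305.0 = 138.5·3.1835 − 305.0 = 135.909.
Rounded: 136.

136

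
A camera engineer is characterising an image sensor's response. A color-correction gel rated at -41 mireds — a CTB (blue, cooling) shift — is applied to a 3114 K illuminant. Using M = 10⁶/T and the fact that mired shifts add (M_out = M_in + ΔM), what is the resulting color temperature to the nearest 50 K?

3550 K

M_in = 10⁶/3114 = 321.13 mireds.
M_out = 321.13 + (-41) = 280.13 mireds.
T_out = 10⁶/280.13 = 3569.8 K → 3550 K.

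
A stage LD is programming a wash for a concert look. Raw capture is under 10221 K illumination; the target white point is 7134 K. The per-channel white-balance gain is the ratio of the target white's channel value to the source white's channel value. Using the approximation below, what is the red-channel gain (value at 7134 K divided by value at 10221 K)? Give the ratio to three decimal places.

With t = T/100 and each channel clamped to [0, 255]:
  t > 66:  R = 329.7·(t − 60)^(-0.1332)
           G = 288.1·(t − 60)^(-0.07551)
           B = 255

At 10221 K (t = 102.21):
  R = 329.7·(102.21 − 60)^(-0.1332) = 329.7·42.21^(-0.1332) = 329.7·0.60743 = 200.269.
At 7134 K (t = 71.34):
  R = 329.7·(71.34 − 60)^(-0.1332) = 329.7·11.34^(-0.1332) = 329.7·0.72364 = 238.586.
Gain = 238.586 / 200.269 = 1.1913 → 1.191.

1.191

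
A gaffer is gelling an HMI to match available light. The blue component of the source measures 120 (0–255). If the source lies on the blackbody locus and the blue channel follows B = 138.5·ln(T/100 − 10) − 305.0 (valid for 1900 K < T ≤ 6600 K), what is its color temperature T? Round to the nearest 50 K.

3150 K

ln(t − 10) = (120 + 305.0) / 138.5 = 3.0686.
t − 10 = e^3.0686 = 21.512, so t = 31.512.
T = 100·t = 3151 K → 3150 K to the nearest 50 K.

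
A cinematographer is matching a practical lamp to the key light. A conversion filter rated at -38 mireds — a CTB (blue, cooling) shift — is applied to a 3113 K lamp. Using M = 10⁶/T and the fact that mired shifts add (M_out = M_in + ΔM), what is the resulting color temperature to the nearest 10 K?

3530 K

M_in = 10⁶/3113 = 321.23 mireds.
M_out = 321.23 + (-38) = 283.23 mireds.
T_out = 10⁶/283.23 = 3530.7 K → 3530 K.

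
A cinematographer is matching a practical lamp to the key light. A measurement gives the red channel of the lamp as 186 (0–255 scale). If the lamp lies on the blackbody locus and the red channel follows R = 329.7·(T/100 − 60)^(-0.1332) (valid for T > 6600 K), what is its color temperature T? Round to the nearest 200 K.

13400 K

(t − 60)^(-0.1332) = 186/329.7 = 0.56415.
t − 60 = 0.56415^(1/-0.1332) = 0.56415^(-7.508) = 73.521, so t = 133.521.
T = 100·t = 13352 K → 13400 K to the nearest 200 K.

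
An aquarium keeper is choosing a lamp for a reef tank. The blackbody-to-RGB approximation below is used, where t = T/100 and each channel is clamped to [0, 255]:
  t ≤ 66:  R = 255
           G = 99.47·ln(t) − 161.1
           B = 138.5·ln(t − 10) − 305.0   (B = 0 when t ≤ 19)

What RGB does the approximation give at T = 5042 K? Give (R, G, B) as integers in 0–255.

t = 5042/100 = 50.42; the t ≤ 66 branch applies.
R = 255 by definition for t ≤ 66.
G = 99.47·ln 50.42 − 161.1 = 99.47·3.9204 − 161.1 = 228.861.
B = 138.5·ln(50.42 − 10) − 305.0 = 138.5·ln 40.42 − 305.0 = 138.5·3.6993 − 305.0 = 207.356.
Rounded: (255, 229, 207).

(255, 229, 207)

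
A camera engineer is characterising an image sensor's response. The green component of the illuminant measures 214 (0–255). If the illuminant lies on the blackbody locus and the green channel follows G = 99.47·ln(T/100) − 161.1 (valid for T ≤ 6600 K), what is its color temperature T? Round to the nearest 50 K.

4350 K

ln t = (214 + 161.1) / 99.47 = 3.7710.
t = e^3.7710 = 43.423.
T = 100·t = 4342 K → 4350 K to the nearest 50 K.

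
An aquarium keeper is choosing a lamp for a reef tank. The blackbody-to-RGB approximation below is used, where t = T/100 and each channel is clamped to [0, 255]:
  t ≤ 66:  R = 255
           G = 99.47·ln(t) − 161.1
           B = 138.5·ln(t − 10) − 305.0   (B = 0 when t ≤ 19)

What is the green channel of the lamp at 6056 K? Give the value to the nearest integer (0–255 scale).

247

t = 6056/100 = 60.56; the t ≤ 66 branch applies.
G = 99.47·ln 60.56 − 161.1 = 99.47·4.1036 − 161.1 = 247.089.
Rounded: 247.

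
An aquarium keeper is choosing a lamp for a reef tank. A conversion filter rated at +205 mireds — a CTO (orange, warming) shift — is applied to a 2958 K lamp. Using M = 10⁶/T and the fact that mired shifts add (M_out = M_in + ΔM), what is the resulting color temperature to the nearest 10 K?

1840 K

M_in = 10⁶/2958 = 338.07 mireds.
M_out = 338.07 + (+205) = 543.07 mireds.
T_out = 10⁶/543.07 = 1841.4 K → 1840 K.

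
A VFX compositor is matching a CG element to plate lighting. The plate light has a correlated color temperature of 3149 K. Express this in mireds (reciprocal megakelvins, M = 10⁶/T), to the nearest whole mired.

M = 10⁶ / 3149 = 317.561 → 318 mireds.

318 mireds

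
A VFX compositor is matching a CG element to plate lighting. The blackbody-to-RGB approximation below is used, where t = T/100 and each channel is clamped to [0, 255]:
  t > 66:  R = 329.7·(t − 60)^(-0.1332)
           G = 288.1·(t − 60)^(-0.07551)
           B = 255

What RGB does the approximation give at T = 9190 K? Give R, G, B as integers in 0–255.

t = 9190/100 = 91.9; the t > 66 branch applies.
R = 329.7·(91.9 − 60)^(-0.1332) = 329.7·31.9^(-0.1332) = 329.7·0.63051 = 207.881.
G = 288.1·(91.9 − 60)^(-0.07551) = 288.1·31.9^(-0.07551) = 288.1·0.76993 = 221.816.
B = 255 by definition for t > 66.
Rounded: (208, 222, 255).

R=208, G=222, B=255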